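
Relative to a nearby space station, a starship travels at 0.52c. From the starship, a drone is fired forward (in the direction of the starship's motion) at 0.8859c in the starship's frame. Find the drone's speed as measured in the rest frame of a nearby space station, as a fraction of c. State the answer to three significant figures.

Relativistic velocity addition: u = (u' + v)/(1 + u'v/c²), with u' = 0.8859c and v = 0.52c.
Numerator: 0.8859 + 0.52 = 1.4059. Denominator: 1 + (0.8859)(0.52) = 1.460668.
u = 1.4059/1.460668 = 0.9625, so the speed is 0.963c.

0.963c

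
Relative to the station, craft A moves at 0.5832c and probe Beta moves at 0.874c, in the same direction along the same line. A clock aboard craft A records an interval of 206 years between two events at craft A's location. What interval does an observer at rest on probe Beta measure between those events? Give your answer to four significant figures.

255.9 years

The velocity of craft A relative to probe Beta is (0.5832 − 0.874)c / (1 − 0.5832×0.874) = −0.59313c; relative speed 0.59313c.
At |u| = 0.59313c, γ = (1 − 0.351803)^(−1/2) = 1.2421.
The clock on craft A records proper time, so probe Beta measures Δt = γΔτ = 1.2421 × 206 = 255.9 years.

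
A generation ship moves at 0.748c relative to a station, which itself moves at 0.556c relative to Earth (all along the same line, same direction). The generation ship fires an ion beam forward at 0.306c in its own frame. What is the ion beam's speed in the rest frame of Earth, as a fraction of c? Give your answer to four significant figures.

0.9572c

Apply u = (u'+v)/(1+u'v) twice. Ion beam in the station frame: (0.306+0.748)/(1+0.306·0.748) = 1.054/1.228888 = 0.85769c.
That velocity, transformed to the rest frame of Earth: (0.85769+0.556)/(1+0.85769·0.556) = 1.41369/1.47687564 = 0.95722c.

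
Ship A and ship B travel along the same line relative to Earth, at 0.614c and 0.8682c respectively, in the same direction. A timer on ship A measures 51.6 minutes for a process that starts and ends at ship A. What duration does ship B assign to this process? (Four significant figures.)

The velocity of ship A relative to ship B is (0.614 − 0.8682)c / (1 − 0.614×0.8682) = −0.54441c; relative speed 0.54441c.
At |u| = 0.54441c, γ = (1 − 0.296382)^(−1/2) = 1.1922.
The clock on ship A records proper time, so ship B measures Δt = γΔτ = 1.1922 × 51.6 = 61.52 minutes.

61.52 minutes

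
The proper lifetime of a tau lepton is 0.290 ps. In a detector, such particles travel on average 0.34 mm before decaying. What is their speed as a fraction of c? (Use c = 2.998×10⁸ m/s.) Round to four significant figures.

0.9688c

Lab distance = (lab lifetime)·v = γτ·βc, so βγ = d/(cτ) = 3.400×10^-4/(2.998×10⁸ × 2.900×10^-13) = 3.9107.
With βγ = 3.9107: γ² = 1 + (βγ)² = 16.2936, and β = (βγ)/γ = 3.9107/4.03653 = 0.9688.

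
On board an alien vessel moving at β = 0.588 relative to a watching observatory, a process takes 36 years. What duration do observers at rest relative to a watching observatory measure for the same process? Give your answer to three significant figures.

44.5 years

γ = 1/√(1 − β²) = 1/√(1 − 0.345744) = 1/√0.654256 = 1/0.808861 = 1.2363.
The onboard clock measures proper time, so the interval in the rest frame of a watching observatory is dilated: Δt = γ·Δτ = 1.2363 × 36 years = 44.5 years.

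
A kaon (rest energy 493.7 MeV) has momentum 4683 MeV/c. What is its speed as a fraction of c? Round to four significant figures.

0.9945c

βγ = pc/(mc²) = 4683/493.7 = 9.4855.
Since γ² = 1 + (βγ)² = 90.9747, γ = √90.9747 = 9.53807, and β = (βγ)/γ = 9.4855/9.53807 = 0.9945.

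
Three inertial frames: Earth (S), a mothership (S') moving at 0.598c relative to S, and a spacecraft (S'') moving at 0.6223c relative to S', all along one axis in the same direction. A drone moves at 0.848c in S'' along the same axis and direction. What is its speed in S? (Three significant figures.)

0.990c

Compose velocities in two stages. Stage 1 (into S'): u₁ = (0.848+0.6223)/(1+0.848×0.6223) = 0.96242.
Stage 2 (into S): u = (0.96242+0.598)/(1+0.96242×0.598) = 0.99041, so the speed is 0.990c.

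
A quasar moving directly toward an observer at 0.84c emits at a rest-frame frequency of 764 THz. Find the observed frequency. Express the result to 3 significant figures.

2590 THz

Relativistic Doppler (source moving toward): f_obs = f_src · √((1+β)/(1−β)).
With β = 0.84: factor = √(1.84/0.16) = 3.3912.
f_obs = 764 × 3.3912 = 2590 THz.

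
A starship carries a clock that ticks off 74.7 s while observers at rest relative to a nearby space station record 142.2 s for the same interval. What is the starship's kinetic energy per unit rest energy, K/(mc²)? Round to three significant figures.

0.904

The time-dilation ratio gives γ = 142.2/74.7 = 1.90361.
Since K = (γ−1)mc², K/(mc²) = 1.90361 − 1 = 0.904.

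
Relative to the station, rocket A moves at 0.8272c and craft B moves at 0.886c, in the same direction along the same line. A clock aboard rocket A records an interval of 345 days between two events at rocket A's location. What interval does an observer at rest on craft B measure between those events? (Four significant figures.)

353.7 days

The velocity of rocket A relative to craft B is (0.8272 − 0.886)c / (1 − 0.8272×0.886) = −0.22014c; relative speed 0.22014c.
At |u| = 0.22014c, γ = (1 − 0.0484616)^(−1/2) = 1.0251.
Rocket A's interval is proper; time dilation gives Δt_B = γΔτ = 1.0251 × 345 days = 353.7 days.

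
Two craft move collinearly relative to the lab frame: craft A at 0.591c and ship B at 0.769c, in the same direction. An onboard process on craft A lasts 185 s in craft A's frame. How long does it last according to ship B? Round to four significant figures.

Speed of craft A in ship B's frame: u = (v_A − v_B)/(1 − v_A v_B/c²) = (0.591 − 0.769)/(1 − 0.591×0.769) = −0.178/0.545521 = −0.32629; |u| = 0.32629c.
At |u| = 0.32629c, γ = (1 − 0.106465)^(−1/2) = 1.0579.
The clock on craft A records proper time, so ship B measures Δt = γΔτ = 1.0579 × 185 = 195.7 s.

195.7 s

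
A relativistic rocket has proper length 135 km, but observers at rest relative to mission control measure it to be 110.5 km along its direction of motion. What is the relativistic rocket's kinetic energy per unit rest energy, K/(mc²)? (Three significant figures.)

0.222

γ = L₀/L = 135/110.5 = 1.22172.
K/(mc²) = γ − 1 = 1.22172 − 1 = 0.222.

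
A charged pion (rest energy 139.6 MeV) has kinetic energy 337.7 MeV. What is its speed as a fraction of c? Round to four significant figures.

0.9563c

K = (γ−1)mc², so γ = 1 + 337.7/139.6 = 3.4191.
Then v/c = √(1 − γ⁻²) = √(1 − 0.0855414) = √0.9144586 = 0.9563.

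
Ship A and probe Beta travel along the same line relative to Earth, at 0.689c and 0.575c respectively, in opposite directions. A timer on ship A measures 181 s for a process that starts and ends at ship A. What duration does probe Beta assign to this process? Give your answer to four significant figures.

426.2 s

Transform ship A's velocity into probe Beta's frame: (0.689 + 0.575)/(1 + 0.689·0.575) = 1.264/1.396175, so the relative speed is 0.90533c.
At |u| = 0.90533c, γ = (1 − 0.819622)^(−1/2) = 2.3546.
Ship A's interval is proper; time dilation gives Δt_B = γΔτ = 2.3546 × 181 s = 426.2 s.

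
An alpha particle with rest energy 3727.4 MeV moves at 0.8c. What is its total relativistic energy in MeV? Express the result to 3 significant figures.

6210 MeV

Lorentz factor: γ = (1 − 0.64)^(−1/2) = 1.6667.
Total energy: E = γmc² = 1.6667 × 3727.4 MeV = 6210 MeV.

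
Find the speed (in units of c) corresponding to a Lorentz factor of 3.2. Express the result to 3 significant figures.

β = √(1 − 1/γ²) = √(1 − 1/10.24) = √0.902344 = 0.950.

0.950c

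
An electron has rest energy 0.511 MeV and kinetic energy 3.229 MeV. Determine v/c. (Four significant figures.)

0.9906

K = (γ−1)mc², so γ = 1 + 3.229/0.511 = 7.319.
Then v/c = √(1 − γ⁻²) = √(1 − 0.0186679) = √0.9813321 = 0.9906.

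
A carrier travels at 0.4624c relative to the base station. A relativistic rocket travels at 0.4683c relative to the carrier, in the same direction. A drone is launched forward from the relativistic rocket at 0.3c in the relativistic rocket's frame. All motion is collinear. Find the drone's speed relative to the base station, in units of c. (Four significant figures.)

0.8662c

First combine the drone and relativistic rocket (S''→S'): u₁ = (0.3 + 0.4683)/(1 + 0.3×0.4683) = 0.7683/1.14049 = 0.67366.
Then combine with the carrier (S'→S): u = (0.67366 + 0.4624)/(1 + 0.67366×0.4624) = 1.13606/1.311500384 = 0.86623.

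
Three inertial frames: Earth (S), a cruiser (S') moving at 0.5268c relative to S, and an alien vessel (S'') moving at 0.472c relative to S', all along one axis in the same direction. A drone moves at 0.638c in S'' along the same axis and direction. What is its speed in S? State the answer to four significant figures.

Compose velocities in two stages. Stage 1 (into S'): u₁ = (0.638+0.472)/(1+0.638×0.472) = 0.8531.
Stage 2 (into S): u = (0.8531+0.5268)/(1+0.8531×0.5268) = 0.95204, so the speed is 0.9520c.

0.9520c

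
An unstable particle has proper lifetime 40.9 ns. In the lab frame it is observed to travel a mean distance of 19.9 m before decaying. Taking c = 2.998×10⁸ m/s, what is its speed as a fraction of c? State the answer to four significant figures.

0.8514c

d = βγcτ ⇒ βγ = d/(cτ) = 19.90 m / (12.26182 m) = 1.6229.
β = (βγ)/√(1+(βγ)²) = 1.6229/√3.6338 = 0.8514.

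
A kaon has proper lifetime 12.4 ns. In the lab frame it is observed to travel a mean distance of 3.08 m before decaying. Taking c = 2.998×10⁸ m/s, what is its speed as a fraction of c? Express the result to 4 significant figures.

0.6380c

Let x = d/(cτ) = 3.080 m / (2.998×10⁸ m/s × 1.240×10^-8 s) = 0.82851. Since d = βγcτ, x = βγ = β/√(1−β²).
Solving: β² = x²/(1+x²) = 0.686429/1.686429 = 0.407031, so β = 0.6380.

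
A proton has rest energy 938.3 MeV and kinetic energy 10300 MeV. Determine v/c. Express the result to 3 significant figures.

γ = 1 + K/(mc²) = 1 + 10300/938.3 = 11.977.
β = √(1 − 1/γ²) = √(1 − 0.00697114) = √0.99302886 = 0.997.

0.997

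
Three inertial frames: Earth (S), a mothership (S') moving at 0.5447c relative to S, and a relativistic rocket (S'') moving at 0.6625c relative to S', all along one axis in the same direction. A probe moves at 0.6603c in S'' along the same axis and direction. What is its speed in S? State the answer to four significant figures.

Apply u = (u'+v)/(1+u'v) twice. Probe in the mothership frame: (0.6603+0.6625)/(1+0.6603·0.6625) = 1.3228/1.43744875 = 0.92024c.
That velocity, transformed to the rest frame of Earth: (0.92024+0.5447)/(1+0.92024·0.5447) = 1.46494/1.501254728 = 0.97581c.

0.9758c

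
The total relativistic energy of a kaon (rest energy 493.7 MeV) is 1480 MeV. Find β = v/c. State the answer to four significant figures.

0.9427

γ = E/(mc²) = 1480/493.7 = 2.9978.
β = √(1 − 1/γ²) = √(1 − 0.111274) = √0.888726 = 0.9427.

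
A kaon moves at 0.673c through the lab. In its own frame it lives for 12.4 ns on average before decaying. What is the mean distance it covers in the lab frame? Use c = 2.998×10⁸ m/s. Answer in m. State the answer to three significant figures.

γ = 1/√(1 − β²) = 1/√(1 − 0.452929) = 1/√0.547071 = 1/0.739642 = 1.352.
Lab-frame lifetime: Δt = γτ = 1.352 × 12.4 ns = 16.765 ns.
Distance: d = vΔt = 0.673 × 2.998×10⁸ m/s × 1.6765×10^-8 s = 3.38 m.

3.38 m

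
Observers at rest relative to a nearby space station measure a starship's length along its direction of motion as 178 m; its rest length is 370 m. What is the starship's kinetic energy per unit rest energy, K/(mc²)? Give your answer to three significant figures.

Length contraction gives γ = L₀/L = 370/178 = 2.07865.
K/(mc²) = γ − 1 = 2.07865 − 1 = 1.08.

1.08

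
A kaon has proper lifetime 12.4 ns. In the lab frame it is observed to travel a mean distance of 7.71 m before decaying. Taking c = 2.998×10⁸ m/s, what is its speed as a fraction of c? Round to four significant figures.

d = βγcτ ⇒ βγ = d/(cτ) = 7.710 m / (3.71752 m) = 2.074.
β = (βγ)/√(1+(βγ)²) = 2.074/√5.30148 = 0.9008.

0.9008c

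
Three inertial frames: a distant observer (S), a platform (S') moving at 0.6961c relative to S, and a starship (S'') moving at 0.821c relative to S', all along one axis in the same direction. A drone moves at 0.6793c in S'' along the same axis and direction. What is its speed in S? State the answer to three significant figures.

First combine the drone and starship (S''→S'): u₁ = (0.6793 + 0.821)/(1 + 0.6793×0.821) = 1.5003/1.5577053 = 0.96315.
Then combine with the platform (S'→S): u = (0.96315 + 0.6961)/(1 + 0.96315×0.6961) = 1.65925/1.670448715 = 0.9933.

0.993c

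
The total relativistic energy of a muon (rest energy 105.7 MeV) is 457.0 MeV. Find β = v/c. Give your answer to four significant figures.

0.9729

γ = E/(mc²) = 457.0/105.7 = 4.3236.
β = √(1 − 1/γ²) = √(1 − 0.0534945) = √0.9465055 = 0.9729.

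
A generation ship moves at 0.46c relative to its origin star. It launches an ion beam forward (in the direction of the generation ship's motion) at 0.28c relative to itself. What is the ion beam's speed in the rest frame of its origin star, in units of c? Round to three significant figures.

In units of c, u = (u' + v)/(1 + u'v) with u' = 0.28 and v = 0.46.
Numerator: 0.28 + 0.46 = 0.74. Denominator: 1 + (0.28)(0.46) = 1.1288.
u = 0.74/1.1288 = 0.65556, so the speed is 0.656c.

0.656c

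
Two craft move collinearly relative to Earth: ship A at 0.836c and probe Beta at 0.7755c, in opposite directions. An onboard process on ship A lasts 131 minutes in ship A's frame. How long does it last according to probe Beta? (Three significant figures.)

623 minutes

Transform ship A's velocity into probe Beta's frame: (0.836 + 0.7755)/(1 + 0.836·0.7755) = 1.6115/1.648318, so the relative speed is 0.97766c.
γ for this relative speed: γ = 1/√(1 − 0.955819) = 4.7575.
Ship A's interval is proper; time dilation gives Δt_B = γΔτ = 4.7575 × 131 minutes = 623 minutes.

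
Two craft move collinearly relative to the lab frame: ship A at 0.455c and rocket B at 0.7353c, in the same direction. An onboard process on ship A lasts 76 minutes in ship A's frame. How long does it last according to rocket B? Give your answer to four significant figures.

Transform ship A's velocity into rocket B's frame: (0.455 − 0.7353)/(1 − 0.455·0.7353) = −0.2803/0.6654385, so the relative speed is 0.42123c.
At |u| = 0.42123c, γ = (1 − 0.177435)^(−1/2) = 1.1026.
Ship A's interval is proper; time dilation gives Δt_B = γΔτ = 1.1026 × 76 minutes = 83.80 minutes.

83.80 minutes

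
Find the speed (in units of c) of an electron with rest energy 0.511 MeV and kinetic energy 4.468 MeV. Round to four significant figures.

K = (γ−1)mc², so γ = 1 + 4.468/0.511 = 9.7436.
Then v/c = √(1 − γ⁻²) = √(1 − 0.0105332) = √0.9894668 = 0.9947.

0.9947c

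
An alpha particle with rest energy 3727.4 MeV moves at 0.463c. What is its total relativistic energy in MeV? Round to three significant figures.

4210 MeV

γ = 1/√(1 − β²) = 1/√(1 − 0.214369) = 1/√0.785631 = 1/0.886358 = 1.1282.
Total energy: E = γmc² = 1.1282 × 3727.4 MeV = 4210 MeV.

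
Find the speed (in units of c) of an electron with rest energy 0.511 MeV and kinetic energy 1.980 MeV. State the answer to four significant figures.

γ = 1 + K/(mc²) = 1 + 1.980/0.511 = 4.8748.
β = √(1 − 1/γ²) = √(1 − 0.042081) = √0.957919 = 0.9787.

0.9787c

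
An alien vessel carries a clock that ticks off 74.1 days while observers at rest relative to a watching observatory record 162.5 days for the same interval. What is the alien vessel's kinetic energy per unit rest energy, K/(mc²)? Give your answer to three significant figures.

The time-dilation ratio gives γ = 162.5/74.1 = 2.19298.
K/(mc²) = γ − 1 = 2.19298 − 1 = 1.19.

1.19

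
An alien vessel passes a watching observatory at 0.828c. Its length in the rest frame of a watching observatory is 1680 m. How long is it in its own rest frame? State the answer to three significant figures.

3000 m

γ = 1/√(1 − β²) = 1/√(1 − 0.685584) = 1/√0.314416 = 1/0.560728 = 1.7834.
Proper length: L₀ = γ·L = 1.7834 × 1680 = 3000 m.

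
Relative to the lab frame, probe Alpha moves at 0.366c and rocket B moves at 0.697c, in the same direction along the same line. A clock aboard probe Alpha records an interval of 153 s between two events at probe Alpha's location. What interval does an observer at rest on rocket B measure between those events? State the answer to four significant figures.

The velocity of probe Alpha relative to rocket B is (0.366 − 0.697)c / (1 − 0.366×0.697) = −0.44436c; relative speed 0.44436c.
At |u| = 0.44436c, γ = (1 − 0.197456)^(−1/2) = 1.1163.
The clock on probe Alpha records proper time, so rocket B measures Δt = γΔτ = 1.1163 × 153 = 170.8 s.

170.8 s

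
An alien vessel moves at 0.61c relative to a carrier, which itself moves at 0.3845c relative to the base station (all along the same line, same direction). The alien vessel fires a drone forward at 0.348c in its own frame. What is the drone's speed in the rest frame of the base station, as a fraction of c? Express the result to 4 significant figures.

0.9010c

First combine the drone and alien vessel (S''→S'): u₁ = (0.348 + 0.61)/(1 + 0.348×0.61) = 0.958/1.21228 = 0.79025.
Then combine with the carrier (S'→S): u = (0.79025 + 0.3845)/(1 + 0.79025×0.3845) = 1.17475/1.303851125 = 0.90098.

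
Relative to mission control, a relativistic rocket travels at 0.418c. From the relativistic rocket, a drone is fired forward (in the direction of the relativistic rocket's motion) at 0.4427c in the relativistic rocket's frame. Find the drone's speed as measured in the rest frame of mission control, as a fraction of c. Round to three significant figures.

0.726c

Relativistic velocity addition: u = (u' + v)/(1 + u'v/c²), with u' = 0.4427c and v = 0.418c.
Numerator: 0.4427 + 0.418 = 0.8607. Denominator: 1 + (0.4427)(0.418) = 1.1850486.
u = 0.8607/1.1850486 = 0.7263, so the speed is 0.726c.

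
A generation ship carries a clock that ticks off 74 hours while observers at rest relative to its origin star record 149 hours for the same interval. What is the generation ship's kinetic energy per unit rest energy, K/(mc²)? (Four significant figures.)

From Δt = γΔτ: γ = 149/74 = 2.01351.
Since K = (γ−1)mc², K/(mc²) = 2.01351 − 1 = 1.014.

1.014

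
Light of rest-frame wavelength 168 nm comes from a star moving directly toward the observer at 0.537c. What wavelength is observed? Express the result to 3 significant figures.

92.2 nm

Relativistic Doppler for wavelength: λ_obs = λ_src · √((1−β)/(1+β)).
With β = 0.537: factor = √(0.463/1.537) = 0.54885.
λ_obs = 168 × 0.54885 = 92.2 nm.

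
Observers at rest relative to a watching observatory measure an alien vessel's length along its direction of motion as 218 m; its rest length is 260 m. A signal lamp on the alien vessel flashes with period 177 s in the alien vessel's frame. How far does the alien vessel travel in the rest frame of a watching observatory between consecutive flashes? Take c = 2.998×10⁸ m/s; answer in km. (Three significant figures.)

3.45×10^7 km

γ = L₀/L = 260/218 = 1.19266.
β = √(1 − 1/γ²) = 0.54496. Lab-frame period = γτ = 1.19266×177 s = 211.1 s. Distance = βc × γτ = 0.54496 × 2.998×10⁸ m/s × 211.1 s = 3.4489×10^10 m = 3.45×10^7 km.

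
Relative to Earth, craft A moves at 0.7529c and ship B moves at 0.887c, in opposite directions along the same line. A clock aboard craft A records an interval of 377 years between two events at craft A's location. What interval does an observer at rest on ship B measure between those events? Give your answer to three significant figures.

Transform craft A's velocity into ship B's frame: (0.7529 + 0.887)/(1 + 0.7529·0.887) = 1.6399/1.6678223, so the relative speed is 0.98326c.
γ for this relative speed: γ = 1/√(1 − 0.9668) = 5.4882.
The clock on craft A records proper time, so ship B measures Δt = γΔτ = 5.4882 × 377 = 2070 years.

2070 years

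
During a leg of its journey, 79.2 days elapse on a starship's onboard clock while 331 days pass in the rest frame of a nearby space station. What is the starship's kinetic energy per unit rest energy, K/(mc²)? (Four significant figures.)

3.179

The time-dilation ratio gives γ = 331/79.2 = 4.17929.
K/(mc²) = γ − 1 = 4.17929 − 1 = 3.179.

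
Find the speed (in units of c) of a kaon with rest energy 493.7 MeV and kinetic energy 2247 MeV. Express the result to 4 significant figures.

0.9836c

γ = 1 + K/(mc²) = 1 + 2247/493.7 = 5.5513.
β = √(1 − 1/γ²) = √(1 − 0.0324497) = √0.9675503 = 0.9836.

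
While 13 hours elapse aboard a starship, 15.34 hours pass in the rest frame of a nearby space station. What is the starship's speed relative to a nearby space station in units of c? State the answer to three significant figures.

γ = Δt/Δτ = 15.34/13 = 1.18.
β = √(1 − 1/γ²) = √(1 − 0.718184) = √0.281816 = 0.531.

0.531c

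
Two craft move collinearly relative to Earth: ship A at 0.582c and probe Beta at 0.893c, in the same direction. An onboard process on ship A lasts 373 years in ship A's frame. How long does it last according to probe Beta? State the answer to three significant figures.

489 years

The velocity of ship A relative to probe Beta is (0.582 − 0.893)c / (1 − 0.582×0.893) = −0.64755c; relative speed 0.64755c.
At |u| = 0.64755c, γ = (1 − 0.419321)^(−1/2) = 1.3123.
The clock on ship A records proper time, so probe Beta measures Δt = γΔτ = 1.3123 × 373 = 489 years.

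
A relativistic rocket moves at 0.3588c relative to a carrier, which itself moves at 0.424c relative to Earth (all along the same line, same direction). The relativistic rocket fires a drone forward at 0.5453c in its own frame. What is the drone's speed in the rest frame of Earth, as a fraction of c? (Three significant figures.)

Compose velocities in two stages. Stage 1 (into S'): u₁ = (0.5453+0.3588)/(1+0.5453×0.3588) = 0.75616.
Stage 2 (into S): u = (0.75616+0.424)/(1+0.75616×0.424) = 0.89365, so the speed is 0.894c.

0.894c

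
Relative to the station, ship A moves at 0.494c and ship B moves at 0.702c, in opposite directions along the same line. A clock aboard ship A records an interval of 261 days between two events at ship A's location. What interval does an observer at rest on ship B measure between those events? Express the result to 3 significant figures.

568 days

Speed of ship A in ship B's frame: u = (v_A + v_B)/(1 + v_A v_B/c²) = (0.494 + 0.702)/(1 + 0.494×0.702) = 1.196/1.346788 = 0.88804; |u| = 0.88804c.
At |u| = 0.88804c, γ = (1 − 0.788615)^(−1/2) = 2.175.
The clock on ship A records proper time, so ship B measures Δt = γΔτ = 2.175 × 261 = 568 days.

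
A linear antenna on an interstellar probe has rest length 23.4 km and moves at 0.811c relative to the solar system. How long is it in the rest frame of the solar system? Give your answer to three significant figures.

With β = 0.811, γ = 1/√(1 − 0.811²) = 1/√0.342279 = 1.7093.
Length contraction: L = L₀/γ = 23.4/1.7093 = 13.7 km.

13.7 km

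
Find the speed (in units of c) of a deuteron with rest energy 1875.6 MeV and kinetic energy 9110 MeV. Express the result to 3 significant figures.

0.985c

K = (γ−1)mc², so γ = 1 + 9110/1875.6 = 5.8571.
Then v/c = √(1 − γ⁻²) = √(1 − 0.0291497) = √0.9708503 = 0.985.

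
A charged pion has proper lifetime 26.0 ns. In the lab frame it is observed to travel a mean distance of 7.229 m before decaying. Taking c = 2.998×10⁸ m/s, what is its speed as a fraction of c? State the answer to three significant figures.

d = βγcτ ⇒ βγ = d/(cτ) = 7.229 m / (7.7948 m) = 0.92741.
β = (βγ)/√(1+(βγ)²) = 0.92741/√1.860089 = 0.680.

0.680c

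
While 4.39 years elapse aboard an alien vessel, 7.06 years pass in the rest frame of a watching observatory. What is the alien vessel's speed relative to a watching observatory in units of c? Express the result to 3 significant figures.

0.783c

γ = Δt/Δτ = 7.06/4.39 = 1.6082.
β = √(1 − 1/γ²) = √(1 − 0.386652) = √0.613348 = 0.783.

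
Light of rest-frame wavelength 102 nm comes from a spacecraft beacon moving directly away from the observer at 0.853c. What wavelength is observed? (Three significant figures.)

Relativistic Doppler for wavelength: λ_obs = λ_src · √((1+β)/(1−β)).
With β = 0.853: factor = √(1.853/0.147) = 3.5504.
λ_obs = 102 × 3.5504 = 362 nm.

362 nm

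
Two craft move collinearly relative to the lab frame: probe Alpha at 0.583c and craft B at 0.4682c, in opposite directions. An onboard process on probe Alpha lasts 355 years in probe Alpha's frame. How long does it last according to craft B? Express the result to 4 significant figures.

Transform probe Alpha's velocity into craft B's frame: (0.583 + 0.4682)/(1 + 0.583·0.4682) = 1.0512/1.2729606, so the relative speed is 0.82579c.
γ for this relative speed: γ = 1/√(1 − 0.681929) = 1.7731.
Probe Alpha's interval is proper; time dilation gives Δt_B = γΔτ = 1.7731 × 355 years = 629.5 years.

629.5 years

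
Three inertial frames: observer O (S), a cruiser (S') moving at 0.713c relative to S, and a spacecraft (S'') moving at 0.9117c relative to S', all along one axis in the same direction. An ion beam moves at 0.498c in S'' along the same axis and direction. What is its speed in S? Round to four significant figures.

First combine the ion beam and spacecraft (S''→S'): u₁ = (0.498 + 0.9117)/(1 + 0.498×0.9117) = 1.4097/1.4540266 = 0.96951.
Then combine with the cruiser (S'→S): u = (0.96951 + 0.713)/(1 + 0.96951×0.713) = 1.68251/1.69126063 = 0.99483.

0.9948c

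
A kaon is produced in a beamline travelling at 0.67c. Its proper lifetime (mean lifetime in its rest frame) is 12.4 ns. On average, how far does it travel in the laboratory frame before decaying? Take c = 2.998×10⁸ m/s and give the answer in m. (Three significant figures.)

γ = 1/√(1 − β²) = 1/√(1 − 0.4489) = 1/√0.5511 = 1/0.742361 = 1.3471.
Lab-frame lifetime: Δt = γτ = 1.3471 × 12.4 ns = 16.704 ns.
Distance: d = vΔt = 0.67 × 2.998×10⁸ m/s × 1.6704×10^-8 s = 3.36 m.

3.36 m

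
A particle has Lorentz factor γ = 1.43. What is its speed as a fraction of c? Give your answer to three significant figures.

β = √(1 − 1/γ²) = √(1 − 1/2.0449) = √0.510979 = 0.715.

0.715c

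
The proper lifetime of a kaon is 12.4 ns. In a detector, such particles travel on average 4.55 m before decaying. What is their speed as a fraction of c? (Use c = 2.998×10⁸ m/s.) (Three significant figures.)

d = βγcτ ⇒ βγ = d/(cτ) = 4.550 m / (3.71752 m) = 1.2239.
β = (βγ)/√(1+(βγ)²) = 1.2239/√2.49793 = 0.774.

0.774c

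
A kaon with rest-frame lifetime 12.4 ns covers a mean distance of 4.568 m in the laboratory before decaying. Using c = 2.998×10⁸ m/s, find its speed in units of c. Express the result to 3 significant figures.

0.776c

Let x = d/(cτ) = 4.568 m / (2.998×10⁸ m/s × 1.240×10^-8 s) = 1.2288. Since d = βγcτ, x = βγ = β/√(1−β²).
Solving: β² = x²/(1+x²) = 1.50995/2.50995 = 0.601586, so β = 0.776.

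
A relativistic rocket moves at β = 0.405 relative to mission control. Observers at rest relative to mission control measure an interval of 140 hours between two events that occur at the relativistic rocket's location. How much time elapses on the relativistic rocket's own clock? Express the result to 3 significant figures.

128 hours

With β = 0.405, γ = 1/√(1 − 0.405²) = 1/√0.835975 = 1.0937.
The moving clock records proper time: Δτ = Δt/γ = 140/1.0937 = 128 hours.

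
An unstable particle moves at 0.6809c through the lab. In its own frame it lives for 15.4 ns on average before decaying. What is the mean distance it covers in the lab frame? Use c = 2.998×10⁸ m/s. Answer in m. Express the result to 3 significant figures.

4.29 m

γ = 1/√(1 − β²) = 1/√(1 − 0.46362481) = 1/√0.53637519 = 1/0.732376 = 1.3654.
Lab-frame lifetime: Δt = γτ = 1.3654 × 15.4 ns = 21.027 ns.
Distance: d = vΔt = 0.6809 × 2.998×10⁸ m/s × 2.1027×10^-8 s = 4.29 m.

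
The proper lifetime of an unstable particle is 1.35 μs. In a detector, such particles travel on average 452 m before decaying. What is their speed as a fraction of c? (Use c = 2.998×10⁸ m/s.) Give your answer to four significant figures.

0.7450c

Let x = d/(cτ) = 452.0 m / (2.998×10⁸ m/s × 1.350×10^-6 s) = 1.1168. Since d = βγcτ, x = βγ = β/√(1−β²).
Solving: β² = x²/(1+x²) = 1.24724/2.24724 = 0.55501, so β = 0.7450.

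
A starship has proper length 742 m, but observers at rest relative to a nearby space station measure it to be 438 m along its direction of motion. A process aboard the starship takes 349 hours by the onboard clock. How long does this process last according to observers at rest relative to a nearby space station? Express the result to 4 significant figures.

591.2 hours

From L = L₀/γ: γ = 742/438 = 1.69406.
Δt = γΔτ = 1.69406 × 349 = 591.2 hours.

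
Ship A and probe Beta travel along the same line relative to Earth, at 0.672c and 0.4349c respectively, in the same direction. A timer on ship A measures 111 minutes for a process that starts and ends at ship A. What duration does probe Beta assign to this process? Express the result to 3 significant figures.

Transform ship A's velocity into probe Beta's frame: (0.672 − 0.4349)/(1 − 0.672·0.4349) = 0.2371/0.7077472, so the relative speed is 0.33501c.
γ for this relative speed: γ = 1/√(1 − 0.112232) = 1.0613.
Ship A's interval is proper; time dilation gives Δt_B = γΔτ = 1.0613 × 111 minutes = 118 minutes.

118 minutes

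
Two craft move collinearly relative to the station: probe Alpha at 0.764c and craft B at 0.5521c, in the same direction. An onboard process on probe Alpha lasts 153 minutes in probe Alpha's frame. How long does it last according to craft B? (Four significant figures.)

164.4 minutes

Speed of probe Alpha in craft B's frame: u = (v_A − v_B)/(1 − v_A v_B/c²) = (0.764 − 0.5521)/(1 − 0.764×0.5521) = 0.2119/0.5781956 = 0.36648; |u| = 0.36648c.
γ for this relative speed: γ = 1/√(1 − 0.134308) = 1.0748.
The clock on probe Alpha records proper time, so craft B measures Δt = γΔτ = 1.0748 × 153 = 164.4 minutes.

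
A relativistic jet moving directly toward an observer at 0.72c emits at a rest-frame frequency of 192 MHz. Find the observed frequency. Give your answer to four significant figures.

475.9 MHz

Relativistic Doppler (source moving toward): f_obs = f_src · √((1+β)/(1−β)).
With β = 0.72: factor = √(1.72/0.28) = 2.4785.
f_obs = 192 × 2.4785 = 475.9 MHz.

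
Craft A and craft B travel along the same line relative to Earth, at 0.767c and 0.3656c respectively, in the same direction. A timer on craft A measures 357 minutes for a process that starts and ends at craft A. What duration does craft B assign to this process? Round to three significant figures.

Speed of craft A in craft B's frame: u = (v_A − v_B)/(1 − v_A v_B/c²) = (0.767 − 0.3656)/(1 − 0.767×0.3656) = 0.4014/0.7195848 = 0.55782; |u| = 0.55782c.
At |u| = 0.55782c, γ = (1 − 0.311163)^(−1/2) = 1.2049.
The clock on craft A records proper time, so craft B measures Δt = γΔτ = 1.2049 × 357 = 430 minutes.

430 minutes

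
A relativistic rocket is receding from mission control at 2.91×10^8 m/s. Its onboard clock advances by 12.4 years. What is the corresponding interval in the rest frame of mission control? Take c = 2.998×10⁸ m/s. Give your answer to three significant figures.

β = v/c = (2.91×10^8 m/s)/(2.998×10⁸ m/s) = 0.970647.
β² = 0.9421556, so γ = 1/√0.0578444 = 4.1579.
Time dilation: Δt = γ·Δτ = 4.1579 × 12.4 = 51.6 years.

51.6 years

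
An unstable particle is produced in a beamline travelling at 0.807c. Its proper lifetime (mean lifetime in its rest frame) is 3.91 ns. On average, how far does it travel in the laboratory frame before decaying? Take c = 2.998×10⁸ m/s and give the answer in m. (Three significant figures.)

1.60 m

γ = 1/√(1 − β²) = 1/√(1 − 0.651249) = 1/√0.348751 = 1/0.590551 = 1.6933.
Lab-frame lifetime: Δt = γτ = 1.6933 × 3.91 ns = 6.6208 ns.
Distance: d = vΔt = 0.807 × 2.998×10⁸ m/s × 6.6208×10^-9 s = 1.60 m.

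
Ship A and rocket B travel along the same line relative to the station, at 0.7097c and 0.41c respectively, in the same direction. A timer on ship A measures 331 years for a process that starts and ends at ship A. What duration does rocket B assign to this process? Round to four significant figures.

365.2 years

Transform ship A's velocity into rocket B's frame: (0.7097 − 0.41)/(1 − 0.7097·0.41) = 0.2997/0.709023, so the relative speed is 0.42269c.
At |u| = 0.42269c, γ = (1 − 0.178667)^(−1/2) = 1.1034.
Ship A's interval is proper; time dilation gives Δt_B = γΔτ = 1.1034 × 331 years = 365.2 years.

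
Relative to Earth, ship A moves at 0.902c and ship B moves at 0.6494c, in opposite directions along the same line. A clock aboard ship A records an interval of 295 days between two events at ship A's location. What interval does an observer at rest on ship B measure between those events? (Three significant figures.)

Transform ship A's velocity into ship B's frame: (0.902 + 0.6494)/(1 + 0.902·0.6494) = 1.5514/1.5857588, so the relative speed is 0.97833c.
At |u| = 0.97833c, γ = (1 − 0.95713)^(−1/2) = 4.8297.
The clock on ship A records proper time, so ship B measures Δt = γΔτ = 4.8297 × 295 = 1420 days.

1420 days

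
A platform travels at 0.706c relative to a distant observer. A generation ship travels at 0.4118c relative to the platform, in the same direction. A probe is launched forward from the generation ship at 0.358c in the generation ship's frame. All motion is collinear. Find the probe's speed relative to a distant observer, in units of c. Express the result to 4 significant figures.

First combine the probe and generation ship (S''→S'): u₁ = (0.358 + 0.4118)/(1 + 0.358×0.4118) = 0.7698/1.1474244 = 0.67089.
Then combine with the platform (S'→S): u = (0.67089 + 0.706)/(1 + 0.67089×0.706) = 1.37689/1.47364834 = 0.93434.

0.9343c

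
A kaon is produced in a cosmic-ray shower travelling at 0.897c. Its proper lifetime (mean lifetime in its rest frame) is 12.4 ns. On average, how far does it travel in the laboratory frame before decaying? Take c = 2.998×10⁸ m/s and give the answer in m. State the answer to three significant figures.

7.54 m

γ = 1/√(1 − β²) = 1/√(1 − 0.804609) = 1/√0.195391 = 1/0.442031 = 2.2623.
Lab-frame lifetime: Δt = γτ = 2.2623 × 12.4 ns = 28.053 ns.
Distance: d = vΔt = 0.897 × 2.998×10⁸ m/s × 2.8053×10^-8 s = 7.54 m.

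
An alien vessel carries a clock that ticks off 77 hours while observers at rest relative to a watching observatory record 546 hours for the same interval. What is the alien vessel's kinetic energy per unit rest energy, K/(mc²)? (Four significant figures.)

6.091

From Δt = γΔτ: γ = 546/77 = 7.09091.
K/(mc²) = γ − 1 = 7.09091 − 1 = 6.091.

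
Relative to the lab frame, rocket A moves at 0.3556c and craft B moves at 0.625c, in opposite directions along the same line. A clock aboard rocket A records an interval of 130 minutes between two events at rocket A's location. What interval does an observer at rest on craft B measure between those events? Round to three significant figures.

The velocity of rocket A relative to craft B is (0.3556 + 0.625)c / (1 + 0.3556×0.625) = 0.80229c; relative speed 0.80229c.
At |u| = 0.80229c, γ = (1 − 0.643669)^(−1/2) = 1.6752.
Rocket A's interval is proper; time dilation gives Δt_B = γΔτ = 1.6752 × 130 minutes = 218 minutes.

218 minutes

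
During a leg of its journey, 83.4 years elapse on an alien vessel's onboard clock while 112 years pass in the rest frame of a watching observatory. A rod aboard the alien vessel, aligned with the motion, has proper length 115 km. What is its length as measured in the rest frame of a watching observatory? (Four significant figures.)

85.63 km

γ = Δt/Δτ = 112/83.4 = 1.34293.
L = L₀/γ = 115/1.34293 = 85.63 km.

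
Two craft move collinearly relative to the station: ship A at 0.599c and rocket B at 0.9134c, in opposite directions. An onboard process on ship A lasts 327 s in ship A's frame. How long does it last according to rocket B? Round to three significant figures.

Speed of ship A in rocket B's frame: u = (v_A + v_B)/(1 + v_A v_B/c²) = (0.599 + 0.9134)/(1 + 0.599×0.9134) = 1.5124/1.5471266 = 0.97755; |u| = 0.97755c.
γ for this relative speed: γ = 1/√(1 − 0.955604) = 4.746.
The clock on ship A records proper time, so rocket B measures Δt = γΔτ = 4.746 × 327 = 1550 s.

1550 s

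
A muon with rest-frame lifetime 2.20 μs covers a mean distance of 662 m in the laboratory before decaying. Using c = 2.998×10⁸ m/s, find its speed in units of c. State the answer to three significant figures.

Lab distance = (lab lifetime)·v = γτ·βc, so βγ = d/(cτ) = 662.0/(2.998×10⁸ × 2.200×10^-6) = 1.0037.
With βγ = 1.0037: γ² = 1 + (βγ)² = 2.00741, and β = (βγ)/γ = 1.0037/1.41683 = 0.708.

0.708c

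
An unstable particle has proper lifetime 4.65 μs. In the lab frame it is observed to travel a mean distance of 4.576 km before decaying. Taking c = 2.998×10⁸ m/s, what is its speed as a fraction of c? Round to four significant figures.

0.9566c

d = βγcτ ⇒ βγ = d/(cτ) = 4576 m / (1394.07 m) = 3.2825.
β = (βγ)/√(1+(βγ)²) = 3.2825/√11.7748 = 0.9566.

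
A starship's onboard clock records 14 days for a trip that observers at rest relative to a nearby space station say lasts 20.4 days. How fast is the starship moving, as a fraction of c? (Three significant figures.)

γ = Δt/Δτ = 20.4/14 = 1.4571.
β = √(1 − 1/γ²) = √(1 − 0.471) = √0.529 = 0.727.

0.727c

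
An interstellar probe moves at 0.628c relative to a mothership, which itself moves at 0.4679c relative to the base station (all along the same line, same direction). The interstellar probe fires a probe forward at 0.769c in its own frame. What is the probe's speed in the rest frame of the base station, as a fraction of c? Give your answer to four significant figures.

0.9786c

Compose velocities in two stages. Stage 1 (into S'): u₁ = (0.769+0.628)/(1+0.769×0.628) = 0.94205.
Stage 2 (into S): u = (0.94205+0.4679)/(1+0.94205×0.4679) = 0.9786, so the speed is 0.9786c.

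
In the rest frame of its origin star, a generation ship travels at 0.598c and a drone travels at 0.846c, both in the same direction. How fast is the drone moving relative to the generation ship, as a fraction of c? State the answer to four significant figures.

0.5019c

Transform to the generation ship's frame: u' = (u − v)/(1 − uv/c²).
u' = (0.846 − 0.598)/(1 − 0.846×0.598) = 0.248/0.494092 = 0.50193.
Speed in the generation ship's frame: 0.5019c (in the same direction).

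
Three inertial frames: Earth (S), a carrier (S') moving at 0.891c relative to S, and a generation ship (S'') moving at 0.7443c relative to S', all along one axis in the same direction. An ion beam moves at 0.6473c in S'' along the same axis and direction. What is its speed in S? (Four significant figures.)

Compose velocities in two stages. Stage 1 (into S'): u₁ = (0.6473+0.7443)/(1+0.6473×0.7443) = 0.93914.
Stage 2 (into S): u = (0.93914+0.891)/(1+0.93914×0.891) = 0.99639, so the speed is 0.9964c.

0.9964c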